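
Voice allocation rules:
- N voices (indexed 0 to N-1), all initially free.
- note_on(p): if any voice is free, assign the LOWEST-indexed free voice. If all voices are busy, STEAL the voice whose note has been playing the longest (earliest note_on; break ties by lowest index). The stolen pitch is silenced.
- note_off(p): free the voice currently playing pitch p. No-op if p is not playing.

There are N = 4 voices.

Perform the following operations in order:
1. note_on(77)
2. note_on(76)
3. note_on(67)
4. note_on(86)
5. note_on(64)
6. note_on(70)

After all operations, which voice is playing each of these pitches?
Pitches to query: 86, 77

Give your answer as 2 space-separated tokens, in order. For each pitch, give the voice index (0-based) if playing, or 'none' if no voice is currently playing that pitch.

Op 1: note_on(77): voice 0 is free -> assigned | voices=[77 - - -]
Op 2: note_on(76): voice 1 is free -> assigned | voices=[77 76 - -]
Op 3: note_on(67): voice 2 is free -> assigned | voices=[77 76 67 -]
Op 4: note_on(86): voice 3 is free -> assigned | voices=[77 76 67 86]
Op 5: note_on(64): all voices busy, STEAL voice 0 (pitch 77, oldest) -> assign | voices=[64 76 67 86]
Op 6: note_on(70): all voices busy, STEAL voice 1 (pitch 76, oldest) -> assign | voices=[64 70 67 86]

Answer: 3 none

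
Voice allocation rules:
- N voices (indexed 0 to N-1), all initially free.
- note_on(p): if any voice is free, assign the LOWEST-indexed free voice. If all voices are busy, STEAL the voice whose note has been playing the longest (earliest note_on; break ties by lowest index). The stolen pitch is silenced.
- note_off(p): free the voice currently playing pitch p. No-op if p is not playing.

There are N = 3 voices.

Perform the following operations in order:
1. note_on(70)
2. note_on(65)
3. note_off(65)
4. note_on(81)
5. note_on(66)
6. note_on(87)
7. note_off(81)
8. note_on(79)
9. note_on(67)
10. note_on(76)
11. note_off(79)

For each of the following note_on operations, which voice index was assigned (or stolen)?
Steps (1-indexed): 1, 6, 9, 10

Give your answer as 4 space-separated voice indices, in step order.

Op 1: note_on(70): voice 0 is free -> assigned | voices=[70 - -]
Op 2: note_on(65): voice 1 is free -> assigned | voices=[70 65 -]
Op 3: note_off(65): free voice 1 | voices=[70 - -]
Op 4: note_on(81): voice 1 is free -> assigned | voices=[70 81 -]
Op 5: note_on(66): voice 2 is free -> assigned | voices=[70 81 66]
Op 6: note_on(87): all voices busy, STEAL voice 0 (pitch 70, oldest) -> assign | voices=[87 81 66]
Op 7: note_off(81): free voice 1 | voices=[87 - 66]
Op 8: note_on(79): voice 1 is free -> assigned | voices=[87 79 66]
Op 9: note_on(67): all voices busy, STEAL voice 2 (pitch 66, oldest) -> assign | voices=[87 79 67]
Op 10: note_on(76): all voices busy, STEAL voice 0 (pitch 87, oldest) -> assign | voices=[76 79 67]
Op 11: note_off(79): free voice 1 | voices=[76 - 67]

Answer: 0 0 2 0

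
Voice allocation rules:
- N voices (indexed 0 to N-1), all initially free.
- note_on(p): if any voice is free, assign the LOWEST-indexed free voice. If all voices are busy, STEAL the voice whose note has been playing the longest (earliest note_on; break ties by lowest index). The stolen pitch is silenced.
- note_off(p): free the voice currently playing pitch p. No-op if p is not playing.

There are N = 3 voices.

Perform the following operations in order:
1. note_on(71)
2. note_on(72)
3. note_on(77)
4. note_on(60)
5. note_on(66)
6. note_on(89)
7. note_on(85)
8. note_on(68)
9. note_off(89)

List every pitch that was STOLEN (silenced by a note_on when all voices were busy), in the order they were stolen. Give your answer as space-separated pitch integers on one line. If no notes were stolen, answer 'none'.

Op 1: note_on(71): voice 0 is free -> assigned | voices=[71 - -]
Op 2: note_on(72): voice 1 is free -> assigned | voices=[71 72 -]
Op 3: note_on(77): voice 2 is free -> assigned | voices=[71 72 77]
Op 4: note_on(60): all voices busy, STEAL voice 0 (pitch 71, oldest) -> assign | voices=[60 72 77]
Op 5: note_on(66): all voices busy, STEAL voice 1 (pitch 72, oldest) -> assign | voices=[60 66 77]
Op 6: note_on(89): all voices busy, STEAL voice 2 (pitch 77, oldest) -> assign | voices=[60 66 89]
Op 7: note_on(85): all voices busy, STEAL voice 0 (pitch 60, oldest) -> assign | voices=[85 66 89]
Op 8: note_on(68): all voices busy, STEAL voice 1 (pitch 66, oldest) -> assign | voices=[85 68 89]
Op 9: note_off(89): free voice 2 | voices=[85 68 -]

Answer: 71 72 77 60 66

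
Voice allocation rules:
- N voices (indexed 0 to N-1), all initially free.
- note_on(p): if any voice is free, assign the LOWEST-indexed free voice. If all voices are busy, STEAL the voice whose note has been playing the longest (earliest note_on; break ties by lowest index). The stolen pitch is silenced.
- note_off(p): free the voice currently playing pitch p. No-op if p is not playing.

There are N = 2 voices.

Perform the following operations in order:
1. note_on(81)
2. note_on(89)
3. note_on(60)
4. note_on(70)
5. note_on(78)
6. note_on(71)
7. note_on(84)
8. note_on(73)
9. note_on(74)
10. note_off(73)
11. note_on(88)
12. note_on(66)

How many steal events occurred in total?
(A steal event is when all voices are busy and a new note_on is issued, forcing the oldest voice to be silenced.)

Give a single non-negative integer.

Op 1: note_on(81): voice 0 is free -> assigned | voices=[81 -]
Op 2: note_on(89): voice 1 is free -> assigned | voices=[81 89]
Op 3: note_on(60): all voices busy, STEAL voice 0 (pitch 81, oldest) -> assign | voices=[60 89]
Op 4: note_on(70): all voices busy, STEAL voice 1 (pitch 89, oldest) -> assign | voices=[60 70]
Op 5: note_on(78): all voices busy, STEAL voice 0 (pitch 60, oldest) -> assign | voices=[78 70]
Op 6: note_on(71): all voices busy, STEAL voice 1 (pitch 70, oldest) -> assign | voices=[78 71]
Op 7: note_on(84): all voices busy, STEAL voice 0 (pitch 78, oldest) -> assign | voices=[84 71]
Op 8: note_on(73): all voices busy, STEAL voice 1 (pitch 71, oldest) -> assign | voices=[84 73]
Op 9: note_on(74): all voices busy, STEAL voice 0 (pitch 84, oldest) -> assign | voices=[74 73]
Op 10: note_off(73): free voice 1 | voices=[74 -]
Op 11: note_on(88): voice 1 is free -> assigned | voices=[74 88]
Op 12: note_on(66): all voices busy, STEAL voice 0 (pitch 74, oldest) -> assign | voices=[66 88]

Answer: 8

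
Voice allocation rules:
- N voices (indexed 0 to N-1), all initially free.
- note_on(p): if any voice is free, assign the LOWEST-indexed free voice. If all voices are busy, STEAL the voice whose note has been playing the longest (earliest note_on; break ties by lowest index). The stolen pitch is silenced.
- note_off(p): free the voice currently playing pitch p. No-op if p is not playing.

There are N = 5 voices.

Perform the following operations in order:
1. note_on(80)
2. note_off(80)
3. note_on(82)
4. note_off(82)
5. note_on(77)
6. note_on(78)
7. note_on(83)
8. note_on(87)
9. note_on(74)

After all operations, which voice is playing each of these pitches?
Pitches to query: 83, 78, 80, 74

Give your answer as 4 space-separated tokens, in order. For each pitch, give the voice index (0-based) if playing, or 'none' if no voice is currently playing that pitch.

Op 1: note_on(80): voice 0 is free -> assigned | voices=[80 - - - -]
Op 2: note_off(80): free voice 0 | voices=[- - - - -]
Op 3: note_on(82): voice 0 is free -> assigned | voices=[82 - - - -]
Op 4: note_off(82): free voice 0 | voices=[- - - - -]
Op 5: note_on(77): voice 0 is free -> assigned | voices=[77 - - - -]
Op 6: note_on(78): voice 1 is free -> assigned | voices=[77 78 - - -]
Op 7: note_on(83): voice 2 is free -> assigned | voices=[77 78 83 - -]
Op 8: note_on(87): voice 3 is free -> assigned | voices=[77 78 83 87 -]
Op 9: note_on(74): voice 4 is free -> assigned | voices=[77 78 83 87 74]

Answer: 2 1 none 4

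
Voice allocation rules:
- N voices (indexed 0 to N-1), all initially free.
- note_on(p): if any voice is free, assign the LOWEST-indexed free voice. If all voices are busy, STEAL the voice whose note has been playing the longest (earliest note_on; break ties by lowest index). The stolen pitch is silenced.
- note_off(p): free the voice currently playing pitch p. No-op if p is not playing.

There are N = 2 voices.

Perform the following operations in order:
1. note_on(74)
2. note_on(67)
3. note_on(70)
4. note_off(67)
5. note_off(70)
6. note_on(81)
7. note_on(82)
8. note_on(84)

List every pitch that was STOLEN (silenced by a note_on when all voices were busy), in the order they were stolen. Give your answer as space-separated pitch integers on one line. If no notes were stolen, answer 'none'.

Op 1: note_on(74): voice 0 is free -> assigned | voices=[74 -]
Op 2: note_on(67): voice 1 is free -> assigned | voices=[74 67]
Op 3: note_on(70): all voices busy, STEAL voice 0 (pitch 74, oldest) -> assign | voices=[70 67]
Op 4: note_off(67): free voice 1 | voices=[70 -]
Op 5: note_off(70): free voice 0 | voices=[- -]
Op 6: note_on(81): voice 0 is free -> assigned | voices=[81 -]
Op 7: note_on(82): voice 1 is free -> assigned | voices=[81 82]
Op 8: note_on(84): all voices busy, STEAL voice 0 (pitch 81, oldest) -> assign | voices=[84 82]

Answer: 74 81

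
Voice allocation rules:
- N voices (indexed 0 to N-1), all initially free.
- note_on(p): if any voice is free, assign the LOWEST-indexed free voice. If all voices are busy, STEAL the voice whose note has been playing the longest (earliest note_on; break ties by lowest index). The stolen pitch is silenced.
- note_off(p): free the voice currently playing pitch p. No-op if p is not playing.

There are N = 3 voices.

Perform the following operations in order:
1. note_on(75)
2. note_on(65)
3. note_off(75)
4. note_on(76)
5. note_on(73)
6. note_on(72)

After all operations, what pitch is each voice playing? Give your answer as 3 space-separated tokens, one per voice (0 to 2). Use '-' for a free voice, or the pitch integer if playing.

Op 1: note_on(75): voice 0 is free -> assigned | voices=[75 - -]
Op 2: note_on(65): voice 1 is free -> assigned | voices=[75 65 -]
Op 3: note_off(75): free voice 0 | voices=[- 65 -]
Op 4: note_on(76): voice 0 is free -> assigned | voices=[76 65 -]
Op 5: note_on(73): voice 2 is free -> assigned | voices=[76 65 73]
Op 6: note_on(72): all voices busy, STEAL voice 1 (pitch 65, oldest) -> assign | voices=[76 72 73]

Answer: 76 72 73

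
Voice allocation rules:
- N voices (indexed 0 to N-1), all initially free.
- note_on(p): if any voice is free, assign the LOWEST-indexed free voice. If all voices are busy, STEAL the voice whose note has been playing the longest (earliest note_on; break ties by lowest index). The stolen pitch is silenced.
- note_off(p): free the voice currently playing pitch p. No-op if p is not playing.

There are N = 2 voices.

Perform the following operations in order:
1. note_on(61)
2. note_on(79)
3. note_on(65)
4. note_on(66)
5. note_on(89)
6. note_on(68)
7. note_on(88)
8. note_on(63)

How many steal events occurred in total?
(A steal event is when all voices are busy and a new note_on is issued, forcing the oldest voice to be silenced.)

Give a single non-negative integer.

Op 1: note_on(61): voice 0 is free -> assigned | voices=[61 -]
Op 2: note_on(79): voice 1 is free -> assigned | voices=[61 79]
Op 3: note_on(65): all voices busy, STEAL voice 0 (pitch 61, oldest) -> assign | voices=[65 79]
Op 4: note_on(66): all voices busy, STEAL voice 1 (pitch 79, oldest) -> assign | voices=[65 66]
Op 5: note_on(89): all voices busy, STEAL voice 0 (pitch 65, oldest) -> assign | voices=[89 66]
Op 6: note_on(68): all voices busy, STEAL voice 1 (pitch 66, oldest) -> assign | voices=[89 68]
Op 7: note_on(88): all voices busy, STEAL voice 0 (pitch 89, oldest) -> assign | voices=[88 68]
Op 8: note_on(63): all voices busy, STEAL voice 1 (pitch 68, oldest) -> assign | voices=[88 63]

Answer: 6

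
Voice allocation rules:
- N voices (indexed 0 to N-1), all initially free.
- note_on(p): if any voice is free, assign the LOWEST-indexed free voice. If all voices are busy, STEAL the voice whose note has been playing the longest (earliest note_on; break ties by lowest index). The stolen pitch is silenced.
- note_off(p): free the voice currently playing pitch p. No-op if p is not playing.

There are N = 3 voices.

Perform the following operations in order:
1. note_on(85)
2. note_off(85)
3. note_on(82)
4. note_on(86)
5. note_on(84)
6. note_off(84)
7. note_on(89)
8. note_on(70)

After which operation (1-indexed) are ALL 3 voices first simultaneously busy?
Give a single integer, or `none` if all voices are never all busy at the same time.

Answer: 5

Derivation:
Op 1: note_on(85): voice 0 is free -> assigned | voices=[85 - -]
Op 2: note_off(85): free voice 0 | voices=[- - -]
Op 3: note_on(82): voice 0 is free -> assigned | voices=[82 - -]
Op 4: note_on(86): voice 1 is free -> assigned | voices=[82 86 -]
Op 5: note_on(84): voice 2 is free -> assigned | voices=[82 86 84]
Op 6: note_off(84): free voice 2 | voices=[82 86 -]
Op 7: note_on(89): voice 2 is free -> assigned | voices=[82 86 89]
Op 8: note_on(70): all voices busy, STEAL voice 0 (pitch 82, oldest) -> assign | voices=[70 86 89]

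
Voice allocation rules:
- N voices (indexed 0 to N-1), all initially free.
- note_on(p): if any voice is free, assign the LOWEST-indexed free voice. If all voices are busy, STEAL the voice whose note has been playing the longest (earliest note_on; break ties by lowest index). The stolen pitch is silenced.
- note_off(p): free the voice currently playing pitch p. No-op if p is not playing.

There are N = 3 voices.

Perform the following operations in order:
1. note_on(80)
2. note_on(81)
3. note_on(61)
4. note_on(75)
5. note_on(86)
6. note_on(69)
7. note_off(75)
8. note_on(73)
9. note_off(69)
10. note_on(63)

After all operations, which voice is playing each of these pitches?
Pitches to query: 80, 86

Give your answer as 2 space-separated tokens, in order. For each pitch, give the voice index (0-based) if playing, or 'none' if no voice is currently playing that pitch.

Answer: none 1

Derivation:
Op 1: note_on(80): voice 0 is free -> assigned | voices=[80 - -]
Op 2: note_on(81): voice 1 is free -> assigned | voices=[80 81 -]
Op 3: note_on(61): voice 2 is free -> assigned | voices=[80 81 61]
Op 4: note_on(75): all voices busy, STEAL voice 0 (pitch 80, oldest) -> assign | voices=[75 81 61]
Op 5: note_on(86): all voices busy, STEAL voice 1 (pitch 81, oldest) -> assign | voices=[75 86 61]
Op 6: note_on(69): all voices busy, STEAL voice 2 (pitch 61, oldest) -> assign | voices=[75 86 69]
Op 7: note_off(75): free voice 0 | voices=[- 86 69]
Op 8: note_on(73): voice 0 is free -> assigned | voices=[73 86 69]
Op 9: note_off(69): free voice 2 | voices=[73 86 -]
Op 10: note_on(63): voice 2 is free -> assigned | voices=[73 86 63]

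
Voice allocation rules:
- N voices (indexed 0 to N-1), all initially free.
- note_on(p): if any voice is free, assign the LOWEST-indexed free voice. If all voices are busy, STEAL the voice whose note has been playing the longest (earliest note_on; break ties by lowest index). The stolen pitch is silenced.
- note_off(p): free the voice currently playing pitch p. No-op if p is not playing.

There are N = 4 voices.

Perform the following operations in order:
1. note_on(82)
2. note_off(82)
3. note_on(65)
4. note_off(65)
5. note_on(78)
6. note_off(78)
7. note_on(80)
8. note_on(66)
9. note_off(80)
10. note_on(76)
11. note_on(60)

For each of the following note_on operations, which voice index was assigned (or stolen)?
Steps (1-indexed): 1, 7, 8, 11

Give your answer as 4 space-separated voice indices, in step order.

Answer: 0 0 1 2

Derivation:
Op 1: note_on(82): voice 0 is free -> assigned | voices=[82 - - -]
Op 2: note_off(82): free voice 0 | voices=[- - - -]
Op 3: note_on(65): voice 0 is free -> assigned | voices=[65 - - -]
Op 4: note_off(65): free voice 0 | voices=[- - - -]
Op 5: note_on(78): voice 0 is free -> assigned | voices=[78 - - -]
Op 6: note_off(78): free voice 0 | voices=[- - - -]
Op 7: note_on(80): voice 0 is free -> assigned | voices=[80 - - -]
Op 8: note_on(66): voice 1 is free -> assigned | voices=[80 66 - -]
Op 9: note_off(80): free voice 0 | voices=[- 66 - -]
Op 10: note_on(76): voice 0 is free -> assigned | voices=[76 66 - -]
Op 11: note_on(60): voice 2 is free -> assigned | voices=[76 66 60 -]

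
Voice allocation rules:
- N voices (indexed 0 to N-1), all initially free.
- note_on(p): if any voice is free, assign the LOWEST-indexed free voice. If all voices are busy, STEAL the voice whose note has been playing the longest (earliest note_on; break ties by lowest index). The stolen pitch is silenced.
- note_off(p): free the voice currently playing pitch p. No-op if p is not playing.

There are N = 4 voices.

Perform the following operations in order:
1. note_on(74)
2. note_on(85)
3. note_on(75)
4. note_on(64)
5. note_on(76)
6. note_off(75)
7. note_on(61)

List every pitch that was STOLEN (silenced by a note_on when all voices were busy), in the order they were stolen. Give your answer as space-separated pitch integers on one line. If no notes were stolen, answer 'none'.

Op 1: note_on(74): voice 0 is free -> assigned | voices=[74 - - -]
Op 2: note_on(85): voice 1 is free -> assigned | voices=[74 85 - -]
Op 3: note_on(75): voice 2 is free -> assigned | voices=[74 85 75 -]
Op 4: note_on(64): voice 3 is free -> assigned | voices=[74 85 75 64]
Op 5: note_on(76): all voices busy, STEAL voice 0 (pitch 74, oldest) -> assign | voices=[76 85 75 64]
Op 6: note_off(75): free voice 2 | voices=[76 85 - 64]
Op 7: note_on(61): voice 2 is free -> assigned | voices=[76 85 61 64]

Answer: 74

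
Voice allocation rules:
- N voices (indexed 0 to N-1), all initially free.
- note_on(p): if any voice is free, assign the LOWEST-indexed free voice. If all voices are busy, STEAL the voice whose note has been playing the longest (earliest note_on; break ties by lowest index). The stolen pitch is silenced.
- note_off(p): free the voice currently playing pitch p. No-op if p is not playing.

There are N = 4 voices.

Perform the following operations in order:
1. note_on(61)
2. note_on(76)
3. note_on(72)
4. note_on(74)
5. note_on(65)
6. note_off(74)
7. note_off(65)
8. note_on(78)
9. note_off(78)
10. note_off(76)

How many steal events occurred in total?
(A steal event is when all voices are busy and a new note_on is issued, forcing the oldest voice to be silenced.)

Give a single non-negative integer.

Answer: 1

Derivation:
Op 1: note_on(61): voice 0 is free -> assigned | voices=[61 - - -]
Op 2: note_on(76): voice 1 is free -> assigned | voices=[61 76 - -]
Op 3: note_on(72): voice 2 is free -> assigned | voices=[61 76 72 -]
Op 4: note_on(74): voice 3 is free -> assigned | voices=[61 76 72 74]
Op 5: note_on(65): all voices busy, STEAL voice 0 (pitch 61, oldest) -> assign | voices=[65 76 72 74]
Op 6: note_off(74): free voice 3 | voices=[65 76 72 -]
Op 7: note_off(65): free voice 0 | voices=[- 76 72 -]
Op 8: note_on(78): voice 0 is free -> assigned | voices=[78 76 72 -]
Op 9: note_off(78): free voice 0 | voices=[- 76 72 -]
Op 10: note_off(76): free voice 1 | voices=[- - 72 -]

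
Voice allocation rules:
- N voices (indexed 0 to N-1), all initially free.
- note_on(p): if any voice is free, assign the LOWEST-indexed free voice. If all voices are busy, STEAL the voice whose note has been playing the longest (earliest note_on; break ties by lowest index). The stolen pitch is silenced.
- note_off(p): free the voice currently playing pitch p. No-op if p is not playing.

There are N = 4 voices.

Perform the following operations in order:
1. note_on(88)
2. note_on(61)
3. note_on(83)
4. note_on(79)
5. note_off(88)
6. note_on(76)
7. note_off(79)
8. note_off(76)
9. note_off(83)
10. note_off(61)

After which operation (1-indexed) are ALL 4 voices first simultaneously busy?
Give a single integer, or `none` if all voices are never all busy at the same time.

Op 1: note_on(88): voice 0 is free -> assigned | voices=[88 - - -]
Op 2: note_on(61): voice 1 is free -> assigned | voices=[88 61 - -]
Op 3: note_on(83): voice 2 is free -> assigned | voices=[88 61 83 -]
Op 4: note_on(79): voice 3 is free -> assigned | voices=[88 61 83 79]
Op 5: note_off(88): free voice 0 | voices=[- 61 83 79]
Op 6: note_on(76): voice 0 is free -> assigned | voices=[76 61 83 79]
Op 7: note_off(79): free voice 3 | voices=[76 61 83 -]
Op 8: note_off(76): free voice 0 | voices=[- 61 83 -]
Op 9: note_off(83): free voice 2 | voices=[- 61 - -]
Op 10: note_off(61): free voice 1 | voices=[- - - -]

Answer: 4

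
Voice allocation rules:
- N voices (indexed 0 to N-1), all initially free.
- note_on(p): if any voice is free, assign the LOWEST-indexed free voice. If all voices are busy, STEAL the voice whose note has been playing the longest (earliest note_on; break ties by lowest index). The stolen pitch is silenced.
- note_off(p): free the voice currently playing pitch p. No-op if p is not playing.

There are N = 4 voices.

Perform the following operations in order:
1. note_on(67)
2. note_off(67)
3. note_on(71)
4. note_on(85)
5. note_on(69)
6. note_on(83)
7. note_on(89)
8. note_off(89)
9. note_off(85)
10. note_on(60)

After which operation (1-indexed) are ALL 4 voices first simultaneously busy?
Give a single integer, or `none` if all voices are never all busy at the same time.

Answer: 6

Derivation:
Op 1: note_on(67): voice 0 is free -> assigned | voices=[67 - - -]
Op 2: note_off(67): free voice 0 | voices=[- - - -]
Op 3: note_on(71): voice 0 is free -> assigned | voices=[71 - - -]
Op 4: note_on(85): voice 1 is free -> assigned | voices=[71 85 - -]
Op 5: note_on(69): voice 2 is free -> assigned | voices=[71 85 69 -]
Op 6: note_on(83): voice 3 is free -> assigned | voices=[71 85 69 83]
Op 7: note_on(89): all voices busy, STEAL voice 0 (pitch 71, oldest) -> assign | voices=[89 85 69 83]
Op 8: note_off(89): free voice 0 | voices=[- 85 69 83]
Op 9: note_off(85): free voice 1 | voices=[- - 69 83]
Op 10: note_on(60): voice 0 is free -> assigned | voices=[60 - 69 83]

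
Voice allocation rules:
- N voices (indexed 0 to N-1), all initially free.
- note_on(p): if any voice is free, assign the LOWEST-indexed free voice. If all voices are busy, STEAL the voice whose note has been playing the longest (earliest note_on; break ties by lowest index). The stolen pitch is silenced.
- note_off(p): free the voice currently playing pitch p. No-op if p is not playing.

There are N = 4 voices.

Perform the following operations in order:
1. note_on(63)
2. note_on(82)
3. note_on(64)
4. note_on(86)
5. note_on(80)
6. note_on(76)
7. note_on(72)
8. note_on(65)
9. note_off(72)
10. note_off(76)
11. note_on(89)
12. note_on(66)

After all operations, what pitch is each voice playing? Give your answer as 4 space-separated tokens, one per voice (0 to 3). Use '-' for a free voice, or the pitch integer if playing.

Op 1: note_on(63): voice 0 is free -> assigned | voices=[63 - - -]
Op 2: note_on(82): voice 1 is free -> assigned | voices=[63 82 - -]
Op 3: note_on(64): voice 2 is free -> assigned | voices=[63 82 64 -]
Op 4: note_on(86): voice 3 is free -> assigned | voices=[63 82 64 86]
Op 5: note_on(80): all voices busy, STEAL voice 0 (pitch 63, oldest) -> assign | voices=[80 82 64 86]
Op 6: note_on(76): all voices busy, STEAL voice 1 (pitch 82, oldest) -> assign | voices=[80 76 64 86]
Op 7: note_on(72): all voices busy, STEAL voice 2 (pitch 64, oldest) -> assign | voices=[80 76 72 86]
Op 8: note_on(65): all voices busy, STEAL voice 3 (pitch 86, oldest) -> assign | voices=[80 76 72 65]
Op 9: note_off(72): free voice 2 | voices=[80 76 - 65]
Op 10: note_off(76): free voice 1 | voices=[80 - - 65]
Op 11: note_on(89): voice 1 is free -> assigned | voices=[80 89 - 65]
Op 12: note_on(66): voice 2 is free -> assigned | voices=[80 89 66 65]

Answer: 80 89 66 65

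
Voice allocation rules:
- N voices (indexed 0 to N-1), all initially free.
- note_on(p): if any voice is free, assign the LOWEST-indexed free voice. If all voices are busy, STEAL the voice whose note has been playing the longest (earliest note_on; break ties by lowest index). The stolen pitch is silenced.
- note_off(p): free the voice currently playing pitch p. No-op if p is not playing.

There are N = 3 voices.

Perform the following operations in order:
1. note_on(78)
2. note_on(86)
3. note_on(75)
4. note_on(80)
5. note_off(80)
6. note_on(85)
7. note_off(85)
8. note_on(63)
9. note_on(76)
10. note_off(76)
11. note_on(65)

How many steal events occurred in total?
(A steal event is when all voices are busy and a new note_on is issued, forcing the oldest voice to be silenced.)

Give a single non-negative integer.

Op 1: note_on(78): voice 0 is free -> assigned | voices=[78 - -]
Op 2: note_on(86): voice 1 is free -> assigned | voices=[78 86 -]
Op 3: note_on(75): voice 2 is free -> assigned | voices=[78 86 75]
Op 4: note_on(80): all voices busy, STEAL voice 0 (pitch 78, oldest) -> assign | voices=[80 86 75]
Op 5: note_off(80): free voice 0 | voices=[- 86 75]
Op 6: note_on(85): voice 0 is free -> assigned | voices=[85 86 75]
Op 7: note_off(85): free voice 0 | voices=[- 86 75]
Op 8: note_on(63): voice 0 is free -> assigned | voices=[63 86 75]
Op 9: note_on(76): all voices busy, STEAL voice 1 (pitch 86, oldest) -> assign | voices=[63 76 75]
Op 10: note_off(76): free voice 1 | voices=[63 - 75]
Op 11: note_on(65): voice 1 is free -> assigned | voices=[63 65 75]

Answer: 2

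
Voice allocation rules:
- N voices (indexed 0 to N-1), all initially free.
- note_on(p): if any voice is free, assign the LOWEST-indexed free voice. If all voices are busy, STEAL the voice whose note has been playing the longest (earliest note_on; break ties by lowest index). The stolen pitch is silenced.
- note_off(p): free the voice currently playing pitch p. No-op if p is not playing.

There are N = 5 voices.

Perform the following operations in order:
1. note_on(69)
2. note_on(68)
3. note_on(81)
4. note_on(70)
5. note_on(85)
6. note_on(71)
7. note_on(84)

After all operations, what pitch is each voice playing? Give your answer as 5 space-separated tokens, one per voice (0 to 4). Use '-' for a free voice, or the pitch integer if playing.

Op 1: note_on(69): voice 0 is free -> assigned | voices=[69 - - - -]
Op 2: note_on(68): voice 1 is free -> assigned | voices=[69 68 - - -]
Op 3: note_on(81): voice 2 is free -> assigned | voices=[69 68 81 - -]
Op 4: note_on(70): voice 3 is free -> assigned | voices=[69 68 81 70 -]
Op 5: note_on(85): voice 4 is free -> assigned | voices=[69 68 81 70 85]
Op 6: note_on(71): all voices busy, STEAL voice 0 (pitch 69, oldest) -> assign | voices=[71 68 81 70 85]
Op 7: note_on(84): all voices busy, STEAL voice 1 (pitch 68, oldest) -> assign | voices=[71 84 81 70 85]

Answer: 71 84 81 70 85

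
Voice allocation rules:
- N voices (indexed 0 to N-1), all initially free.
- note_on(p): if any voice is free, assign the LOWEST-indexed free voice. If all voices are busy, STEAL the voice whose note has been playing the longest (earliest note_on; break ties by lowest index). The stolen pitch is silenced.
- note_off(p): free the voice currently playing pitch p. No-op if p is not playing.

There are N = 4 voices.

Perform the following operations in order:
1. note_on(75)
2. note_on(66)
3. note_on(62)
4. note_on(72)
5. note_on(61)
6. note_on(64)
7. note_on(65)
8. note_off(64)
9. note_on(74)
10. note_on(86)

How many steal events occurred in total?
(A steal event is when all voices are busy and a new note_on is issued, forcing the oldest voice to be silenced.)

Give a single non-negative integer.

Op 1: note_on(75): voice 0 is free -> assigned | voices=[75 - - -]
Op 2: note_on(66): voice 1 is free -> assigned | voices=[75 66 - -]
Op 3: note_on(62): voice 2 is free -> assigned | voices=[75 66 62 -]
Op 4: note_on(72): voice 3 is free -> assigned | voices=[75 66 62 72]
Op 5: note_on(61): all voices busy, STEAL voice 0 (pitch 75, oldest) -> assign | voices=[61 66 62 72]
Op 6: note_on(64): all voices busy, STEAL voice 1 (pitch 66, oldest) -> assign | voices=[61 64 62 72]
Op 7: note_on(65): all voices busy, STEAL voice 2 (pitch 62, oldest) -> assign | voices=[61 64 65 72]
Op 8: note_off(64): free voice 1 | voices=[61 - 65 72]
Op 9: note_on(74): voice 1 is free -> assigned | voices=[61 74 65 72]
Op 10: note_on(86): all voices busy, STEAL voice 3 (pitch 72, oldest) -> assign | voices=[61 74 65 86]

Answer: 4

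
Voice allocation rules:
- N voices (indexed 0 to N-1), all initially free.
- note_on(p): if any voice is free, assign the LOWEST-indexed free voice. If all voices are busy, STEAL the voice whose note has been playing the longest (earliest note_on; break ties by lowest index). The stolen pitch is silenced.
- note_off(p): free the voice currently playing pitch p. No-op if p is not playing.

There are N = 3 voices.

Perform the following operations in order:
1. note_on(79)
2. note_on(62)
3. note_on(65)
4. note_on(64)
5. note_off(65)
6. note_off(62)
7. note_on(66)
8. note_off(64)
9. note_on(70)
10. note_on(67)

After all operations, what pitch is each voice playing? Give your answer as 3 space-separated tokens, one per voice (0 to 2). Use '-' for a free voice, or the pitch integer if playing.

Answer: 70 66 67

Derivation:
Op 1: note_on(79): voice 0 is free -> assigned | voices=[79 - -]
Op 2: note_on(62): voice 1 is free -> assigned | voices=[79 62 -]
Op 3: note_on(65): voice 2 is free -> assigned | voices=[79 62 65]
Op 4: note_on(64): all voices busy, STEAL voice 0 (pitch 79, oldest) -> assign | voices=[64 62 65]
Op 5: note_off(65): free voice 2 | voices=[64 62 -]
Op 6: note_off(62): free voice 1 | voices=[64 - -]
Op 7: note_on(66): voice 1 is free -> assigned | voices=[64 66 -]
Op 8: note_off(64): free voice 0 | voices=[- 66 -]
Op 9: note_on(70): voice 0 is free -> assigned | voices=[70 66 -]
Op 10: note_on(67): voice 2 is free -> assigned | voices=[70 66 67]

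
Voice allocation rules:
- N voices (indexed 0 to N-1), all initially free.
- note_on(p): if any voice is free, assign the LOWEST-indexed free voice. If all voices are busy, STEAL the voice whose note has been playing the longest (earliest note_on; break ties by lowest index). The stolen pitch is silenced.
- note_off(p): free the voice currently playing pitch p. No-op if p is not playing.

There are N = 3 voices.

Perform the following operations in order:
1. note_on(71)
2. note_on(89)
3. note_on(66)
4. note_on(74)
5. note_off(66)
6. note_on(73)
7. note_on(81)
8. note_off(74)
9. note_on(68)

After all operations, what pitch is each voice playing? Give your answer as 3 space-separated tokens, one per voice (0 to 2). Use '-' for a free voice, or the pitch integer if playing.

Answer: 68 81 73

Derivation:
Op 1: note_on(71): voice 0 is free -> assigned | voices=[71 - -]
Op 2: note_on(89): voice 1 is free -> assigned | voices=[71 89 -]
Op 3: note_on(66): voice 2 is free -> assigned | voices=[71 89 66]
Op 4: note_on(74): all voices busy, STEAL voice 0 (pitch 71, oldest) -> assign | voices=[74 89 66]
Op 5: note_off(66): free voice 2 | voices=[74 89 -]
Op 6: note_on(73): voice 2 is free -> assigned | voices=[74 89 73]
Op 7: note_on(81): all voices busy, STEAL voice 1 (pitch 89, oldest) -> assign | voices=[74 81 73]
Op 8: note_off(74): free voice 0 | voices=[- 81 73]
Op 9: note_on(68): voice 0 is free -> assigned | voices=[68 81 73]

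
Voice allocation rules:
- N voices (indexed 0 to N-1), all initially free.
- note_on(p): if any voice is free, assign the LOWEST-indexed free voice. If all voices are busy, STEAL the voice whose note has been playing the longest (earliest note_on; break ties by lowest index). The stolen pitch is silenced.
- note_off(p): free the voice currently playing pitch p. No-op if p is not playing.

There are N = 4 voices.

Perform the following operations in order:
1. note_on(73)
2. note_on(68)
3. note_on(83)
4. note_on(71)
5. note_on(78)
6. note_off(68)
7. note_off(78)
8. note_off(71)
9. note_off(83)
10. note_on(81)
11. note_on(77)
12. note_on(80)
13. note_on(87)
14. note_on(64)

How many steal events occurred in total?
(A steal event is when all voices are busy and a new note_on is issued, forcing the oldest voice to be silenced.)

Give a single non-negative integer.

Answer: 2

Derivation:
Op 1: note_on(73): voice 0 is free -> assigned | voices=[73 - - -]
Op 2: note_on(68): voice 1 is free -> assigned | voices=[73 68 - -]
Op 3: note_on(83): voice 2 is free -> assigned | voices=[73 68 83 -]
Op 4: note_on(71): voice 3 is free -> assigned | voices=[73 68 83 71]
Op 5: note_on(78): all voices busy, STEAL voice 0 (pitch 73, oldest) -> assign | voices=[78 68 83 71]
Op 6: note_off(68): free voice 1 | voices=[78 - 83 71]
Op 7: note_off(78): free voice 0 | voices=[- - 83 71]
Op 8: note_off(71): free voice 3 | voices=[- - 83 -]
Op 9: note_off(83): free voice 2 | voices=[- - - -]
Op 10: note_on(81): voice 0 is free -> assigned | voices=[81 - - -]
Op 11: note_on(77): voice 1 is free -> assigned | voices=[81 77 - -]
Op 12: note_on(80): voice 2 is free -> assigned | voices=[81 77 80 -]
Op 13: note_on(87): voice 3 is free -> assigned | voices=[81 77 80 87]
Op 14: note_on(64): all voices busy, STEAL voice 0 (pitch 81, oldest) -> assign | voices=[64 77 80 87]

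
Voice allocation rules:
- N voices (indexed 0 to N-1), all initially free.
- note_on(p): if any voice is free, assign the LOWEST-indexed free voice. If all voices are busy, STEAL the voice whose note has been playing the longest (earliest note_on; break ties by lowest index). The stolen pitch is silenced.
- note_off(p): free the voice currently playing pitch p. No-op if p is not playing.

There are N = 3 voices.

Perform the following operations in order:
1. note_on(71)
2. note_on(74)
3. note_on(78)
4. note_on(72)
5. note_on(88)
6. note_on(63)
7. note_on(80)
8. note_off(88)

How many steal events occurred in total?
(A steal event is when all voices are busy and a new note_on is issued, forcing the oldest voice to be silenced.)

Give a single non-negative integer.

Answer: 4

Derivation:
Op 1: note_on(71): voice 0 is free -> assigned | voices=[71 - -]
Op 2: note_on(74): voice 1 is free -> assigned | voices=[71 74 -]
Op 3: note_on(78): voice 2 is free -> assigned | voices=[71 74 78]
Op 4: note_on(72): all voices busy, STEAL voice 0 (pitch 71, oldest) -> assign | voices=[72 74 78]
Op 5: note_on(88): all voices busy, STEAL voice 1 (pitch 74, oldest) -> assign | voices=[72 88 78]
Op 6: note_on(63): all voices busy, STEAL voice 2 (pitch 78, oldest) -> assign | voices=[72 88 63]
Op 7: note_on(80): all voices busy, STEAL voice 0 (pitch 72, oldest) -> assign | voices=[80 88 63]
Op 8: note_off(88): free voice 1 | voices=[80 - 63]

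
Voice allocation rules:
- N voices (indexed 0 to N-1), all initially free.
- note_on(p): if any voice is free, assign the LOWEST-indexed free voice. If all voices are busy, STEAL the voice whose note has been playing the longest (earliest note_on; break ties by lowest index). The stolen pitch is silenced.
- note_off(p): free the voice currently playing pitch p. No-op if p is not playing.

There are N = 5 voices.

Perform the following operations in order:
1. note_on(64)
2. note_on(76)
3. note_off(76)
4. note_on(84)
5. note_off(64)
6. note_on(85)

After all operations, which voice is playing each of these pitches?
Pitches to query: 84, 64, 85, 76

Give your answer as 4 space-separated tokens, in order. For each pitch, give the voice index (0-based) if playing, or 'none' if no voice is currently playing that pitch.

Op 1: note_on(64): voice 0 is free -> assigned | voices=[64 - - - -]
Op 2: note_on(76): voice 1 is free -> assigned | voices=[64 76 - - -]
Op 3: note_off(76): free voice 1 | voices=[64 - - - -]
Op 4: note_on(84): voice 1 is free -> assigned | voices=[64 84 - - -]
Op 5: note_off(64): free voice 0 | voices=[- 84 - - -]
Op 6: note_on(85): voice 0 is free -> assigned | voices=[85 84 - - -]

Answer: 1 none 0 none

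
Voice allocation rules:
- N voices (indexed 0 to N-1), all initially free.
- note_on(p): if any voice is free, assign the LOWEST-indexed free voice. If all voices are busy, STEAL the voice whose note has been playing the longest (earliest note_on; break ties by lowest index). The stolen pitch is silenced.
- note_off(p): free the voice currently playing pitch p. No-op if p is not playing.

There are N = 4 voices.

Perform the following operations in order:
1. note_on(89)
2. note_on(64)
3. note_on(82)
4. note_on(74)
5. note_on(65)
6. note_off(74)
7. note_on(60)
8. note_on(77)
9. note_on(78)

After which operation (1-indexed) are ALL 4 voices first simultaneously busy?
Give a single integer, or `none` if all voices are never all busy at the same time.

Op 1: note_on(89): voice 0 is free -> assigned | voices=[89 - - -]
Op 2: note_on(64): voice 1 is free -> assigned | voices=[89 64 - -]
Op 3: note_on(82): voice 2 is free -> assigned | voices=[89 64 82 -]
Op 4: note_on(74): voice 3 is free -> assigned | voices=[89 64 82 74]
Op 5: note_on(65): all voices busy, STEAL voice 0 (pitch 89, oldest) -> assign | voices=[65 64 82 74]
Op 6: note_off(74): free voice 3 | voices=[65 64 82 -]
Op 7: note_on(60): voice 3 is free -> assigned | voices=[65 64 82 60]
Op 8: note_on(77): all voices busy, STEAL voice 1 (pitch 64, oldest) -> assign | voices=[65 77 82 60]
Op 9: note_on(78): all voices busy, STEAL voice 2 (pitch 82, oldest) -> assign | voices=[65 77 78 60]

Answer: 4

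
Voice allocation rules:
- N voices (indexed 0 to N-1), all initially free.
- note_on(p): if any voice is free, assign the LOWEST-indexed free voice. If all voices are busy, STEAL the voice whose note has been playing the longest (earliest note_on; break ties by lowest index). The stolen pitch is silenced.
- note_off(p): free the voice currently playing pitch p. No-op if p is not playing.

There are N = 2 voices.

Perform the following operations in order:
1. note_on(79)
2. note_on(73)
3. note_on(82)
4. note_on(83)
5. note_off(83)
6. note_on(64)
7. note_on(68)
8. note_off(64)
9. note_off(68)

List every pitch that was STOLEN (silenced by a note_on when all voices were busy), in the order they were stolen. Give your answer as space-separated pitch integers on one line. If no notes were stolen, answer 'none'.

Op 1: note_on(79): voice 0 is free -> assigned | voices=[79 -]
Op 2: note_on(73): voice 1 is free -> assigned | voices=[79 73]
Op 3: note_on(82): all voices busy, STEAL voice 0 (pitch 79, oldest) -> assign | voices=[82 73]
Op 4: note_on(83): all voices busy, STEAL voice 1 (pitch 73, oldest) -> assign | voices=[82 83]
Op 5: note_off(83): free voice 1 | voices=[82 -]
Op 6: note_on(64): voice 1 is free -> assigned | voices=[82 64]
Op 7: note_on(68): all voices busy, STEAL voice 0 (pitch 82, oldest) -> assign | voices=[68 64]
Op 8: note_off(64): free voice 1 | voices=[68 -]
Op 9: note_off(68): free voice 0 | voices=[- -]

Answer: 79 73 82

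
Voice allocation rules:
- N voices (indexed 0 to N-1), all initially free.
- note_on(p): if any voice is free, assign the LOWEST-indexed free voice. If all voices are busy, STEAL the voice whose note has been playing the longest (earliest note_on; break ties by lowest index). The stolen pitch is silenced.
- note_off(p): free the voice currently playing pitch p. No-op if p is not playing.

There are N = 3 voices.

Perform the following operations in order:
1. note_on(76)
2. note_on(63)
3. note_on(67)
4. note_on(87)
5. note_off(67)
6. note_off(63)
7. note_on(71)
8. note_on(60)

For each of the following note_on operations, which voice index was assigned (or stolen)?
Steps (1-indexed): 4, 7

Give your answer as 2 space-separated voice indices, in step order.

Answer: 0 1

Derivation:
Op 1: note_on(76): voice 0 is free -> assigned | voices=[76 - -]
Op 2: note_on(63): voice 1 is free -> assigned | voices=[76 63 -]
Op 3: note_on(67): voice 2 is free -> assigned | voices=[76 63 67]
Op 4: note_on(87): all voices busy, STEAL voice 0 (pitch 76, oldest) -> assign | voices=[87 63 67]
Op 5: note_off(67): free voice 2 | voices=[87 63 -]
Op 6: note_off(63): free voice 1 | voices=[87 - -]
Op 7: note_on(71): voice 1 is free -> assigned | voices=[87 71 -]
Op 8: note_on(60): voice 2 is free -> assigned | voices=[87 71 60]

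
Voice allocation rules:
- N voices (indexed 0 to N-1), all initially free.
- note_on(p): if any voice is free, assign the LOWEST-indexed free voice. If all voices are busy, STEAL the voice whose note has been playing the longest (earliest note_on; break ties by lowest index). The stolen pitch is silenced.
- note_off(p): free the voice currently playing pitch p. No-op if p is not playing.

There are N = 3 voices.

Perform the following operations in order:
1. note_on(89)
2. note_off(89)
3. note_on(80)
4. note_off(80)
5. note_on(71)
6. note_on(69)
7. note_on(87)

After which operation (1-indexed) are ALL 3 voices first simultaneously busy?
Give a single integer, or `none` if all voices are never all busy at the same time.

Answer: 7

Derivation:
Op 1: note_on(89): voice 0 is free -> assigned | voices=[89 - -]
Op 2: note_off(89): free voice 0 | voices=[- - -]
Op 3: note_on(80): voice 0 is free -> assigned | voices=[80 - -]
Op 4: note_off(80): free voice 0 | voices=[- - -]
Op 5: note_on(71): voice 0 is free -> assigned | voices=[71 - -]
Op 6: note_on(69): voice 1 is free -> assigned | voices=[71 69 -]
Op 7: note_on(87): voice 2 is free -> assigned | voices=[71 69 87]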